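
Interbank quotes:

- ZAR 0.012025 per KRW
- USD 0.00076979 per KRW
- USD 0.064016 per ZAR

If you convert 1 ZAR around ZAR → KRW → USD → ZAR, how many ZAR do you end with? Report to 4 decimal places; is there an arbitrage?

1.0000 (no arbitrage)

Around ZAR → KRW → USD → ZAR: 1 ÷ 0.012025 × 0.00076979 ÷ 0.064016 = 0.999997
Product ≈ 1 (deviation 0.000%, within rounding noise).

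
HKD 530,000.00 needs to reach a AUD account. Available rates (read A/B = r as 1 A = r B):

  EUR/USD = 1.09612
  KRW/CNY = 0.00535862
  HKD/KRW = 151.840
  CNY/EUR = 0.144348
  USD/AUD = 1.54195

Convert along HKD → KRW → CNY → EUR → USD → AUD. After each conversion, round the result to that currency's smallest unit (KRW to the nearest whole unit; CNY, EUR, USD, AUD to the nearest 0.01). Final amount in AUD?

HKD 530,000.00 × 151.840 = KRW 80,475,200
KRW 80,475,200 × 0.00535862 = CNY 431,236.02
CNY 431,236.02 × 0.144348 = EUR 62,248.06
EUR 62,248.06 × 1.09612 = USD 68,231.34
USD 68,231.34 × 1.54195 = AUD 105,209.31

AUD 105,209.31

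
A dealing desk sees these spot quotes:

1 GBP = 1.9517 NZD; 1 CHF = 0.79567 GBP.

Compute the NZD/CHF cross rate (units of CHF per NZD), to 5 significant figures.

NZD/CHF = 0.64395

1 NZD ÷ 1.9517 = 0.512374 GBP
0.512374 GBP ÷ 0.79567 = 0.643953 CHF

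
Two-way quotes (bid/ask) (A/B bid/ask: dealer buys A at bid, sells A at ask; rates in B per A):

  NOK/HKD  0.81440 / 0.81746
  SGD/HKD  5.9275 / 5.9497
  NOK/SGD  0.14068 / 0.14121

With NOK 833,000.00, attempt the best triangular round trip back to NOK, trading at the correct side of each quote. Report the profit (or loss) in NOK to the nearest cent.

Net profit: NOK 16,732.86

Best loop NOK → SGD → HKD → NOK:
NOK 833,000.00 × 0.14068 (sell NOK at bid) = SGD 117,186.44
SGD 117,186.44 × 5.9275 (sell SGD at bid) = HKD 694,622.62
HKD 694,622.62 ÷ 0.81746 (buy NOK at ask) = NOK 849,732.86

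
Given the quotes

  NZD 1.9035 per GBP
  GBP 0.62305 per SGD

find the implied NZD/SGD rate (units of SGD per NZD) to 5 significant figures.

NZD/SGD = 0.84319

1 NZD ÷ 1.9035 = 0.525348 GBP
0.525348 GBP ÷ 0.62305 = 0.843188 SGD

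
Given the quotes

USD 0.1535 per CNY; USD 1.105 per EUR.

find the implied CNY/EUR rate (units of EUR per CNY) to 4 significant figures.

CNY/EUR = 0.1389

1 CNY × 0.1535 = 0.1535 USD
0.1535 USD ÷ 1.105 = 0.138914 EUR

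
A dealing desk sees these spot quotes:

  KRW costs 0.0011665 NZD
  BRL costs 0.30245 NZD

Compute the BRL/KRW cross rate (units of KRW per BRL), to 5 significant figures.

1 BRL × 0.30245 = 0.30245 NZD
0.30245 NZD ÷ 0.0011665 = 259.28 KRW

BRL/KRW = 259.28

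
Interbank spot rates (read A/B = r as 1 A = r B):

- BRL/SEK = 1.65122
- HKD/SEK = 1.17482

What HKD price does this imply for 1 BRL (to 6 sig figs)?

BRL/HKD = 1.40551

1 BRL × 1.65122 = 1.65122 SEK
1.65122 SEK ÷ 1.17482 = 1.40551 HKD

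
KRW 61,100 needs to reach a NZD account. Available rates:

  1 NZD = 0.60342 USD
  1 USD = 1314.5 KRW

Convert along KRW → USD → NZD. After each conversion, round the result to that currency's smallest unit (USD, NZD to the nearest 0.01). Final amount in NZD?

KRW 61,100 ÷ 1314.5 = USD 46.48
USD 46.48 ÷ 0.60342 = NZD 77.03

NZD 77.03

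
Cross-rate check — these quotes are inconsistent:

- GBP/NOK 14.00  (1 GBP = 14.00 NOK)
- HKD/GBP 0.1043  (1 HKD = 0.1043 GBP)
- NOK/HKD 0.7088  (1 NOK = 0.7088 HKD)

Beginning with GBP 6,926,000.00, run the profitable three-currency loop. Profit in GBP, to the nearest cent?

Profitable loop is GBP → NOK → HKD → GBP:
GBP 6,926,000.00 × 14.00 = NOK 96,964,000.00
NOK 96,964,000.00 × 0.7088 = HKD 68,728,083.20
HKD 68,728,083.20 × 0.1043 = GBP 7,168,339.08
Profit = GBP 7,168,339.08 − GBP 6,926,000.00

Profit: GBP 242,339.08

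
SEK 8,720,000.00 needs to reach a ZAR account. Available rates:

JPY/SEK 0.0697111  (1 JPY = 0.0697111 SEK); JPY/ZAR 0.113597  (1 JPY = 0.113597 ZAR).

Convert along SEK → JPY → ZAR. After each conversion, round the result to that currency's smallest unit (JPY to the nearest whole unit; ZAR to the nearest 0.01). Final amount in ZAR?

ZAR 14,209,585.53

SEK 8,720,000.00 ÷ 0.0697111 = JPY 125,087,683
JPY 125,087,683 × 0.113597 = ZAR 14,209,585.53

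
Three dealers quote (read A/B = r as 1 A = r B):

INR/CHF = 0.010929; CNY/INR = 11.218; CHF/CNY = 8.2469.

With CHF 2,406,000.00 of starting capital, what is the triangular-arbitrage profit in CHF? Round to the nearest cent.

Profitable loop is CHF → CNY → INR → CHF:
CHF 2,406,000.00 × 8.2469 = CNY 19,842,041.40
CNY 19,842,041.40 × 11.218 = INR 222,588,020.43
INR 222,588,020.43 × 0.010929 = CHF 2,432,664.48
Profit = CHF 2,432,664.48 − CHF 2,406,000.00

Profit: CHF 26,664.48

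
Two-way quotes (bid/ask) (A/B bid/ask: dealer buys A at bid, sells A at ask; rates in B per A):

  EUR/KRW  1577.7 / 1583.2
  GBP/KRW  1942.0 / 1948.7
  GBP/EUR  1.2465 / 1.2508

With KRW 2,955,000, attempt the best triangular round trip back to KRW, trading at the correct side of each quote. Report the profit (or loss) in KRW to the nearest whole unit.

Best loop KRW → GBP → EUR → KRW:
KRW 2,955,000 ÷ 1948.7 (buy GBP at ask) = GBP 1,516.40
GBP 1,516.40 × 1.2465 (sell GBP at bid) = EUR 1,890.19
EUR 1,890.19 × 1577.7 (sell EUR at bid) = KRW 2,982,148

Net profit: KRW 27,148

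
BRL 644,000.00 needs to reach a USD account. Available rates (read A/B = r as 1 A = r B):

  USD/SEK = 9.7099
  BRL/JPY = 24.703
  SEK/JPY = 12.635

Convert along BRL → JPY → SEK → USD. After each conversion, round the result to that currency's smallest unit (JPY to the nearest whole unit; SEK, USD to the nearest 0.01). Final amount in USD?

BRL 644,000.00 × 24.703 = JPY 15,908,732
JPY 15,908,732 ÷ 12.635 = SEK 1,259,100.28
SEK 1,259,100.28 ÷ 9.7099 = USD 129,671.81

USD 129,671.81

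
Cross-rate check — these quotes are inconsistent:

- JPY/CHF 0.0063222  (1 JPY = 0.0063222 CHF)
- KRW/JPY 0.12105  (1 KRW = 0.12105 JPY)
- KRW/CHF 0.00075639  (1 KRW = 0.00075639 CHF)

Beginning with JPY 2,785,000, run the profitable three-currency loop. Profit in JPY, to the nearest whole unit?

Profitable loop is JPY → CHF → KRW → JPY:
JPY 2,785,000 × 0.0063222 = CHF 17,607.33
CHF 17,607.33 ÷ 0.00075639 = KRW 23,278,107
KRW 23,278,107 × 0.12105 = JPY 2,817,815
Profit = JPY 2,817,815 − JPY 2,785,000

Profit: JPY 32,815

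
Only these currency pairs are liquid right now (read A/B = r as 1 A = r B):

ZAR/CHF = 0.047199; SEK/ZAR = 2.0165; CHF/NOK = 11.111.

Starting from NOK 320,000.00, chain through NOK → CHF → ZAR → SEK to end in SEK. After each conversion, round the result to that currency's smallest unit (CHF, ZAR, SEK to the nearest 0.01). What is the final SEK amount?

NOK 320,000.00 ÷ 11.111 = CHF 28,800.29
CHF 28,800.29 ÷ 0.047199 = ZAR 610,188.56
ZAR 610,188.56 ÷ 2.0165 = SEK 302,597.85

SEK 302,597.85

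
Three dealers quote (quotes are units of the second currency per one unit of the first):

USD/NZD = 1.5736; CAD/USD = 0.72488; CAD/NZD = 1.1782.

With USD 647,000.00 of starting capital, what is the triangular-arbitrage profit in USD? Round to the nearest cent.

Profitable loop is USD → CAD → NZD → USD:
USD 647,000.00 ÷ 0.72488 = CAD 892,561.53
CAD 892,561.53 × 1.1782 = NZD 1,051,615.99
NZD 1,051,615.99 ÷ 1.5736 = USD 668,286.73
Profit = USD 668,286.73 − USD 647,000.00

Profit: USD 21,286.73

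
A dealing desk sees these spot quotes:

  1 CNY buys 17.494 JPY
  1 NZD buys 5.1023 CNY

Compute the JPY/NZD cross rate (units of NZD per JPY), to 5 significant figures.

JPY/NZD = 0.011203

1 JPY ÷ 17.494 = 0.0571625 CNY
0.0571625 CNY ÷ 5.1023 = 0.0112033 NZD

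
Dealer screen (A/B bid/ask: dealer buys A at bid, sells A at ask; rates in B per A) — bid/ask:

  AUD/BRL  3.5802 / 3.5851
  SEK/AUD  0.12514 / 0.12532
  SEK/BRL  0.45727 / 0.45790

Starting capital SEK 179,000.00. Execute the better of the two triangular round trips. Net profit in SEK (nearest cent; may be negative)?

Net profit: SEK 3,181.42

Best loop SEK → BRL → AUD → SEK:
SEK 179,000.00 × 0.45727 (sell SEK at bid) = BRL 81,851.33
BRL 81,851.33 ÷ 3.5851 (buy AUD at ask) = AUD 22,830.98
AUD 22,830.98 ÷ 0.12532 (buy SEK at ask) = SEK 182,181.42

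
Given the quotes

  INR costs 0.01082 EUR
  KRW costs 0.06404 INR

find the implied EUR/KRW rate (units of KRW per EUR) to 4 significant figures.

EUR/KRW = 1443

1 EUR ÷ 0.01082 = 92.4214 INR
92.4214 INR ÷ 0.06404 = 1443.18 KRW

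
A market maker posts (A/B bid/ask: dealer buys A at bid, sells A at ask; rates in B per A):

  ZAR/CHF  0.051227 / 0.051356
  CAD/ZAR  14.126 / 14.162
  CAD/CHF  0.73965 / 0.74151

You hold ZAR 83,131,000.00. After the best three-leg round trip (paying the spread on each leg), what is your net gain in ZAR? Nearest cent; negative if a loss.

Net profit: ZAR 1,411,188.52

Best loop ZAR → CAD → CHF → ZAR:
ZAR 83,131,000.00 ÷ 14.162 (buy CAD at ask) = CAD 5,870,004.24
CAD 5,870,004.24 × 0.73965 (sell CAD at bid) = CHF 4,341,748.63
CHF 4,341,748.63 ÷ 0.051356 (buy ZAR at ask) = ZAR 84,542,188.52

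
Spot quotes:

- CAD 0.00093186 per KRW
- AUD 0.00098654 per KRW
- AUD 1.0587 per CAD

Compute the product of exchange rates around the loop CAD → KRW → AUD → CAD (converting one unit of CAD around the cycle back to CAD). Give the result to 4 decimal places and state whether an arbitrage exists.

Around CAD → KRW → AUD → CAD: 1 ÷ 0.00093186 × 0.00098654 ÷ 1.0587 = 0.999980
Product ≈ 1 (deviation 0.002%, within rounding noise).

1.0000 (no arbitrage)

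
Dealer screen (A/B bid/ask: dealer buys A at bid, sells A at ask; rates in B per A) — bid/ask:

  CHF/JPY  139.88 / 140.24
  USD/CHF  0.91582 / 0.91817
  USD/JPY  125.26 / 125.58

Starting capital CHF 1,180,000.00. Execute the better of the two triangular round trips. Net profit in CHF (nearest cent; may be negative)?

Net profit: CHF 23,724.99

Best loop CHF → JPY → USD → CHF:
CHF 1,180,000.00 × 139.88 (sell CHF at bid) = JPY 165,058,400
JPY 165,058,400 ÷ 125.58 (buy USD at ask) = USD 1,314,368.53
USD 1,314,368.53 × 0.91582 (sell USD at bid) = CHF 1,203,724.99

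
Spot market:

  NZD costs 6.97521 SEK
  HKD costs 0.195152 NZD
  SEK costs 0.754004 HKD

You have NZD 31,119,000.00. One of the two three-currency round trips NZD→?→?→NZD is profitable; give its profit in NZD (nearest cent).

Profit: NZD 820,607.60

Profitable loop is NZD → SEK → HKD → NZD:
NZD 31,119,000.00 × 6.97521 = SEK 217,061,559.99
SEK 217,061,559.99 × 0.754004 = HKD 163,665,284.48
HKD 163,665,284.48 × 0.195152 = NZD 31,939,607.60
Profit = NZD 31,939,607.60 − NZD 31,119,000.00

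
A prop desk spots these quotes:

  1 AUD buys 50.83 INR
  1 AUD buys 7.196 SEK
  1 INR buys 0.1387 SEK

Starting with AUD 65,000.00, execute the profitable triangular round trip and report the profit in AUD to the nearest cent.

Profit: AUD 1,344.96

Profitable loop is AUD → SEK → INR → AUD:
AUD 65,000.00 × 7.196 = SEK 467,740.00
SEK 467,740.00 ÷ 0.1387 = INR 3,372,314.35
INR 3,372,314.35 ÷ 50.83 = AUD 66,344.96
Profit = AUD 66,344.96 − AUD 65,000.00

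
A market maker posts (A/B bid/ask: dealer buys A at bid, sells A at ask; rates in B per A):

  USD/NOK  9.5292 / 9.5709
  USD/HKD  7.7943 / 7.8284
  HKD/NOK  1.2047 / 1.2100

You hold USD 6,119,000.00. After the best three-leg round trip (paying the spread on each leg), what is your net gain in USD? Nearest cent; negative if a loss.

Best loop USD → NOK → HKD → USD:
USD 6,119,000.00 × 9.5292 (sell USD at bid) = NOK 58,309,174.80
NOK 58,309,174.80 ÷ 1.2100 (buy HKD at ask) = HKD 48,189,400.66
HKD 48,189,400.66 ÷ 7.8284 (buy USD at ask) = USD 6,155,715.17

Net profit: USD 36,715.17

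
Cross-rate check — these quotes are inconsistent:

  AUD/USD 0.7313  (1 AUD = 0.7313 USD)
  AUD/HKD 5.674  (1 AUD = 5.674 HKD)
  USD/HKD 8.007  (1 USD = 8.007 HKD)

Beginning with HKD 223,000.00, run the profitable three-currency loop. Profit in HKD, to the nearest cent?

Profit: HKD 7,134.08

Profitable loop is HKD → AUD → USD → HKD:
HKD 223,000.00 ÷ 5.674 = AUD 39,302.08
AUD 39,302.08 × 0.7313 = USD 28,741.61
USD 28,741.61 × 8.007 = HKD 230,134.08
Profit = HKD 230,134.08 − HKD 223,000.00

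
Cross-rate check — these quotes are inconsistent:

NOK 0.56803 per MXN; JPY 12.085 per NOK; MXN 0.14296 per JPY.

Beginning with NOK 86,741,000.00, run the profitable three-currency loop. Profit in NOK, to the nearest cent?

Profitable loop is NOK → MXN → JPY → NOK:
NOK 86,741,000.00 ÷ 0.56803 = MXN 152,704,962.77
MXN 152,704,962.77 ÷ 0.14296 = JPY 1,068,165,660
JPY 1,068,165,660 ÷ 12.085 = NOK 88,387,725.29
Profit = NOK 88,387,725.29 − NOK 86,741,000.00

Profit: NOK 1,646,725.29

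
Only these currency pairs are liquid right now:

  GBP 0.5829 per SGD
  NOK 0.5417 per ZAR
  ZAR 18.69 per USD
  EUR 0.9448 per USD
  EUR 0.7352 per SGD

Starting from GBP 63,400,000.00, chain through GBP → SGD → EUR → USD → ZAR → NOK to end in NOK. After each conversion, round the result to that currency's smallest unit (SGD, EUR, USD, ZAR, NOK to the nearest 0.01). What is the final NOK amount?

NOK 856,897,652.96

GBP 63,400,000.00 ÷ 0.5829 = SGD 108,766,512.27
SGD 108,766,512.27 × 0.7352 = EUR 79,965,139.82
EUR 79,965,139.82 ÷ 0.9448 = USD 84,637,108.19
USD 84,637,108.19 × 18.69 = ZAR 1,581,867,552.07
ZAR 1,581,867,552.07 × 0.5417 = NOK 856,897,652.96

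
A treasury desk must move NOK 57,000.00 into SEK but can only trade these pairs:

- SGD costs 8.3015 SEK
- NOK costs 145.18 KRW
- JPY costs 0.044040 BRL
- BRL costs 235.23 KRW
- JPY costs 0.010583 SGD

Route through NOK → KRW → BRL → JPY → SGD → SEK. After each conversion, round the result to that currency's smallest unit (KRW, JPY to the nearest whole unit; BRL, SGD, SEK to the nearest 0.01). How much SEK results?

NOK 57,000.00 × 145.18 = KRW 8,275,260
KRW 8,275,260 ÷ 235.23 = BRL 35,179.44
BRL 35,179.44 ÷ 0.044040 = JPY 798,807
JPY 798,807 × 0.010583 = SGD 8,453.77
SGD 8,453.77 × 8.3015 = SEK 70,178.97

SEK 70,178.97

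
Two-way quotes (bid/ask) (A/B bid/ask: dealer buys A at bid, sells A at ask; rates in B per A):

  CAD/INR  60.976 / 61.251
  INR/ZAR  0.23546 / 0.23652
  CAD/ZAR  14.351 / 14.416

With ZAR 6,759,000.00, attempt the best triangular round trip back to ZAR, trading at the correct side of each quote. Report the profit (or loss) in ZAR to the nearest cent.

Net result: ZAR -27,470.65 (no profitable arbitrage after spreads)

Best loop ZAR → CAD → INR → ZAR:
ZAR 6,759,000.00 ÷ 14.416 (buy CAD at ask) = CAD 468,854.05
CAD 468,854.05 × 60.976 (sell CAD at bid) = INR 28,588,844.62
INR 28,588,844.62 × 0.23546 (sell INR at bid) = ZAR 6,731,529.35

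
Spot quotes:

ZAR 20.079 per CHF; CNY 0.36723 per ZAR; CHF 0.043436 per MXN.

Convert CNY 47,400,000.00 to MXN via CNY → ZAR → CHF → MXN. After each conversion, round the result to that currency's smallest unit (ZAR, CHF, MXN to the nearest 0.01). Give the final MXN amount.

CNY 47,400,000.00 ÷ 0.36723 = ZAR 129,074,422.02
ZAR 129,074,422.02 ÷ 20.079 = CHF 6,428,329.20
CHF 6,428,329.20 ÷ 0.043436 = MXN 147,995,423.15

MXN 147,995,423.15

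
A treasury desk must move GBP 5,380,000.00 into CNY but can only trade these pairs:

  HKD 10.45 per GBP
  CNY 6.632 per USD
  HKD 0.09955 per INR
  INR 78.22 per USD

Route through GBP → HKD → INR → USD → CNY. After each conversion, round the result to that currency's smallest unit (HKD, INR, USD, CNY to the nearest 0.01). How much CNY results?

GBP 5,380,000.00 × 10.45 = HKD 56,221,000.00
HKD 56,221,000.00 ÷ 0.09955 = INR 564,751,381.22
INR 564,751,381.22 ÷ 78.22 = USD 7,220,038.11
USD 7,220,038.11 × 6.632 = CNY 47,883,292.75

CNY 47,883,292.75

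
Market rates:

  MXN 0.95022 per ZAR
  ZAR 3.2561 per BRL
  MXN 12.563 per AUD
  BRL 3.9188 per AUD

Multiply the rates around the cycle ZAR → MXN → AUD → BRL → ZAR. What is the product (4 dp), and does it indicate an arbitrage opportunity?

0.9651 (arbitrage exists)

Around ZAR → MXN → AUD → BRL → ZAR: 1 × 0.95022 ÷ 12.563 × 3.9188 × 3.2561 = 0.965121
Product < 1; profitable direction is ZAR → BRL → AUD → MXN → ZAR.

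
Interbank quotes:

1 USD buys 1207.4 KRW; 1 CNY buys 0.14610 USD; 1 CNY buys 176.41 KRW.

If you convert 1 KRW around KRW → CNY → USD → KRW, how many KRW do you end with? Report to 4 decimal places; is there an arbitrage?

0.9999 (no arbitrage)

Around KRW → CNY → USD → KRW: 1 ÷ 176.41 × 0.14610 × 1207.4 = 0.999950
Product ≈ 1 (deviation 0.005%, within rounding noise).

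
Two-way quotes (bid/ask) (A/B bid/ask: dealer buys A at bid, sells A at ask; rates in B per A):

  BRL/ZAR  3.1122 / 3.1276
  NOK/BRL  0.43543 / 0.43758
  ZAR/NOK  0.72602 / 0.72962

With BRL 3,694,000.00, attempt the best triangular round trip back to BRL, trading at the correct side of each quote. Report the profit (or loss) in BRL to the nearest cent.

Best loop BRL → NOK → ZAR → BRL:
BRL 3,694,000.00 ÷ 0.43758 (buy NOK at ask) = NOK 8,441,884.91
NOK 8,441,884.91 ÷ 0.72962 (buy ZAR at ask) = ZAR 11,570,248.78
ZAR 11,570,248.78 ÷ 3.1276 (buy BRL at ask) = BRL 3,699,401.71

Net profit: BRL 5,401.71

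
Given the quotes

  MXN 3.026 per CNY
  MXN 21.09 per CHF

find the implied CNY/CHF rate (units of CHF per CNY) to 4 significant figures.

CNY/CHF = 0.1435

1 CNY × 3.026 = 3.026 MXN
3.026 MXN ÷ 21.09 = 0.14348 CHF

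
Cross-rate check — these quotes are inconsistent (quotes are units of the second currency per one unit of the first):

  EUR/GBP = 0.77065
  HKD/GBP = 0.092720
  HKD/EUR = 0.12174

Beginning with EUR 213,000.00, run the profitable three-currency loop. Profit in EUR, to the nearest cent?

Profit: EUR 2,524.51

Profitable loop is EUR → GBP → HKD → EUR:
EUR 213,000.00 × 0.77065 = GBP 164,148.45
GBP 164,148.45 ÷ 0.092720 = HKD 1,770,367.23
HKD 1,770,367.23 × 0.12174 = EUR 215,524.51
Profit = EUR 215,524.51 − EUR 213,000.00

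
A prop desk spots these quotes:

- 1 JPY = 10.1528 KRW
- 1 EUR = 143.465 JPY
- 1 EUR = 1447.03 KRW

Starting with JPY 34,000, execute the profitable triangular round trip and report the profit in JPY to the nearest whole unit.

Profit: JPY 224

Profitable loop is JPY → KRW → EUR → JPY:
JPY 34,000 × 10.1528 = KRW 345,195
KRW 345,195 ÷ 1447.03 = EUR 238.55
EUR 238.55 × 143.465 = JPY 34,224
Profit = JPY 34,224 − JPY 34,000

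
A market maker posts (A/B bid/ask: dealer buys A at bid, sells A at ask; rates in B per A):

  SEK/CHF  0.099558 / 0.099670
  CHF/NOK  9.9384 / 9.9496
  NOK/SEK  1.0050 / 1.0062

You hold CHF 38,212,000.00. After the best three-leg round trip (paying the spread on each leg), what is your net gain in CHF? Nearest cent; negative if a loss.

Net profit: CHF 83,291.22

Best loop CHF → SEK → NOK → CHF:
CHF 38,212,000.00 ÷ 0.099670 (buy SEK at ask) = SEK 383,385,171.06
SEK 383,385,171.06 ÷ 1.0062 (buy NOK at ask) = NOK 381,022,829.52
NOK 381,022,829.52 ÷ 9.9496 (buy CHF at ask) = CHF 38,295,291.22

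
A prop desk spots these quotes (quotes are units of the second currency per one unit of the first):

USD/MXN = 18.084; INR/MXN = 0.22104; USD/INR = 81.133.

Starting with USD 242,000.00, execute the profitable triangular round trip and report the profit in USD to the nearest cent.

Profit: USD 2,029.01

Profitable loop is USD → MXN → INR → USD:
USD 242,000.00 × 18.084 = MXN 4,376,328.00
MXN 4,376,328.00 ÷ 0.22104 = INR 19,798,805.65
INR 19,798,805.65 ÷ 81.133 = USD 244,029.01
Profit = USD 244,029.01 − USD 242,000.00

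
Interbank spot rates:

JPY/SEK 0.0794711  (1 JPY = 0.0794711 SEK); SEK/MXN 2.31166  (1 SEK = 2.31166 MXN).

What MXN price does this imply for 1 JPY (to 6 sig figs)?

1 JPY × 0.0794711 = 0.0794711 SEK
0.0794711 SEK × 2.31166 = 0.18371 MXN

JPY/MXN = 0.183710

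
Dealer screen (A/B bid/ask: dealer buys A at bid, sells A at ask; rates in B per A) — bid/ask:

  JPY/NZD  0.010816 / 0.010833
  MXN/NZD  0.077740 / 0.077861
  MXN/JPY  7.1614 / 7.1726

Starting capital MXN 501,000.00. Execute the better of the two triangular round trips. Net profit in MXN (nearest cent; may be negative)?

Net profit: MXN 252.91

Best loop MXN → NZD → JPY → MXN:
MXN 501,000.00 × 0.077740 (sell MXN at bid) = NZD 38,947.74
NZD 38,947.74 ÷ 0.010833 (buy JPY at ask) = JPY 3,595,287
JPY 3,595,287 ÷ 7.1726 (buy MXN at ask) = MXN 501,252.91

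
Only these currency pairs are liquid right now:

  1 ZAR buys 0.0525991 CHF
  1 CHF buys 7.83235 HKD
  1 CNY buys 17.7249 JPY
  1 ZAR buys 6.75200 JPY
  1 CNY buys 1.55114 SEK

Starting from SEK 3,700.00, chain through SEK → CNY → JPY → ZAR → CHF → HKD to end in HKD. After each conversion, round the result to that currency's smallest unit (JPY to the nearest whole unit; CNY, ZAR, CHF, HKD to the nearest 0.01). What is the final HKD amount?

SEK 3,700.00 ÷ 1.55114 = CNY 2,385.34
CNY 2,385.34 × 17.7249 = JPY 42,280
JPY 42,280 ÷ 6.75200 = ZAR 6,261.85
ZAR 6,261.85 × 0.0525991 = CHF 329.37
CHF 329.37 × 7.83235 = HKD 2,579.74

HKD 2,579.74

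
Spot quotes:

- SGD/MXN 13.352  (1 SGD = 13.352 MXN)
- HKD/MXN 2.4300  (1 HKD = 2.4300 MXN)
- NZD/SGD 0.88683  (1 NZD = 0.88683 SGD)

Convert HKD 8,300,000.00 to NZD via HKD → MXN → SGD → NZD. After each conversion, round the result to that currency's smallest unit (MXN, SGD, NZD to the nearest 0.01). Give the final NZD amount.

HKD 8,300,000.00 × 2.4300 = MXN 20,169,000.00
MXN 20,169,000.00 ÷ 13.352 = SGD 1,510,560.22
SGD 1,510,560.22 ÷ 0.88683 = NZD 1,703,325.58

NZD 1,703,325.58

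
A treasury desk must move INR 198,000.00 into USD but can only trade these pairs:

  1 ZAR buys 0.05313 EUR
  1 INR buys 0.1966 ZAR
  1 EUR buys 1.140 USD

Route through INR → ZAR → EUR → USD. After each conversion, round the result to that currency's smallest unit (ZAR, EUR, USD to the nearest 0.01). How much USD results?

USD 2,357.73

INR 198,000.00 × 0.1966 = ZAR 38,926.80
ZAR 38,926.80 × 0.05313 = EUR 2,068.18
EUR 2,068.18 × 1.140 = USD 2,357.73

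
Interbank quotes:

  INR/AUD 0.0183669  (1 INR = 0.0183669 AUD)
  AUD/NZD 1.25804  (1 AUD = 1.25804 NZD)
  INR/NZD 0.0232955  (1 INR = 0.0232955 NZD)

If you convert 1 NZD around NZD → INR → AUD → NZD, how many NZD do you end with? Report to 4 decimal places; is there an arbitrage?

Around NZD → INR → AUD → NZD: 1 ÷ 0.0232955 × 0.0183669 × 1.25804 = 0.991878
Product < 1; profitable direction is NZD → AUD → INR → NZD.

0.9919 (arbitrage exists)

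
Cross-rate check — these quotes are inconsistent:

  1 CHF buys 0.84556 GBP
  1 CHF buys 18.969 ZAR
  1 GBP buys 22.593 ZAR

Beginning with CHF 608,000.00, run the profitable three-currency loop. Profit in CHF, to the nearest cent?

Profit: CHF 4,318.63

Profitable loop is CHF → GBP → ZAR → CHF:
CHF 608,000.00 × 0.84556 = GBP 514,100.48
GBP 514,100.48 × 22.593 = ZAR 11,615,072.14
ZAR 11,615,072.14 ÷ 18.969 = CHF 612,318.63
Profit = CHF 612,318.63 − CHF 608,000.00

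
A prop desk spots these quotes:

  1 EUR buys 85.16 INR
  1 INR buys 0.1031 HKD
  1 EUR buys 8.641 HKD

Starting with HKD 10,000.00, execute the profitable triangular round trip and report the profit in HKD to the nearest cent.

Profit: HKD 160.86

Profitable loop is HKD → EUR → INR → HKD:
HKD 10,000.00 ÷ 8.641 = EUR 1,157.27
EUR 1,157.27 × 85.16 = INR 98,553.41
INR 98,553.41 × 0.1031 = HKD 10,160.86
Profit = HKD 10,160.86 − HKD 10,000.00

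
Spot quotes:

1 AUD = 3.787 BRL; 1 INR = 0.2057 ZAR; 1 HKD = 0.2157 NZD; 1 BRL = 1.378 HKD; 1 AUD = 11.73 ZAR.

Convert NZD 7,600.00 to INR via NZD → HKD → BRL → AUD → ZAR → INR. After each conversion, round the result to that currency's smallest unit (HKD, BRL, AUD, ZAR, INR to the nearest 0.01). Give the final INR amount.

INR 385,019.45

NZD 7,600.00 ÷ 0.2157 = HKD 35,234.12
HKD 35,234.12 ÷ 1.378 = BRL 25,569.03
BRL 25,569.03 ÷ 3.787 = AUD 6,751.79
AUD 6,751.79 × 11.73 = ZAR 79,198.50
ZAR 79,198.50 ÷ 0.2057 = INR 385,019.45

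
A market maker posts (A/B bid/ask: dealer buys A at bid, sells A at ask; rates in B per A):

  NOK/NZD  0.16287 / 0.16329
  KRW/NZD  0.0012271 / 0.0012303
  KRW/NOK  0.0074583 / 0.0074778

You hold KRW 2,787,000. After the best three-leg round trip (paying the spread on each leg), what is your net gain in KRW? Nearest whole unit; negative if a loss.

Net profit: KRW 13,809

Best loop KRW → NZD → NOK → KRW:
KRW 2,787,000 × 0.0012271 (sell KRW at bid) = NZD 3,419.93
NZD 3,419.93 ÷ 0.16329 (buy NOK at ask) = NOK 20,943.89
NOK 20,943.89 ÷ 0.0074778 (buy KRW at ask) = KRW 2,800,809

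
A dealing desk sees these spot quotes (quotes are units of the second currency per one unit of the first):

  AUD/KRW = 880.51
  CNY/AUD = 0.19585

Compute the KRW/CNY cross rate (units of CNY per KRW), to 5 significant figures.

KRW/CNY = 0.0057989

1 KRW ÷ 880.51 = 0.00113571 AUD
0.00113571 AUD ÷ 0.19585 = 0.00579885 CNY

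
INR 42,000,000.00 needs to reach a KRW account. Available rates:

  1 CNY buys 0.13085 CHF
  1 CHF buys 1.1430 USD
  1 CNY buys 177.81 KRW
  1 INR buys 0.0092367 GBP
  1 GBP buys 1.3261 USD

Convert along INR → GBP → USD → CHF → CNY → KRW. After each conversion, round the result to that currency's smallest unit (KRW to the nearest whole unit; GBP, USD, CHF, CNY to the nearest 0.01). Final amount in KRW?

KRW 611,615,699

INR 42,000,000.00 × 0.0092367 = GBP 387,941.40
GBP 387,941.40 × 1.3261 = USD 514,449.09
USD 514,449.09 ÷ 1.1430 = CHF 450,086.69
CHF 450,086.69 ÷ 0.13085 = CNY 3,439,714.86
CNY 3,439,714.86 × 177.81 = KRW 611,615,699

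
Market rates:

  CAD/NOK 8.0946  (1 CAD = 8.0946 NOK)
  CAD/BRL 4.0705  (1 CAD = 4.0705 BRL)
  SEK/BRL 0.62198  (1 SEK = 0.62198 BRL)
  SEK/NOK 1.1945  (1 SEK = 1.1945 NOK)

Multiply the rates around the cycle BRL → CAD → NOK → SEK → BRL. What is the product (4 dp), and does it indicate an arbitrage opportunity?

Around BRL → CAD → NOK → SEK → BRL: 1 ÷ 4.0705 × 8.0946 ÷ 1.1945 × 0.62198 = 1.035471
Product > 1; profitable direction is BRL → CAD → NOK → SEK → BRL.

1.0355 (arbitrage exists)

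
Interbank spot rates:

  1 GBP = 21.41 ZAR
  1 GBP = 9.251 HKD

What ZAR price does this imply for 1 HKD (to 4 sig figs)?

1 HKD ÷ 9.251 = 0.108096 GBP
0.108096 GBP × 21.41 = 2.31434 ZAR

HKD/ZAR = 2.314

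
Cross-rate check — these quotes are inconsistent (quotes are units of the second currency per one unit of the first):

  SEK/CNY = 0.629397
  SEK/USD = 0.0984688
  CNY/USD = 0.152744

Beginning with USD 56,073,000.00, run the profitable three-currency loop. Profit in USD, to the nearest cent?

Profitable loop is USD → CNY → SEK → USD:
USD 56,073,000.00 ÷ 0.152744 = CNY 367,104,436.18
CNY 367,104,436.18 ÷ 0.629397 = SEK 583,263,720.96
SEK 583,263,720.96 × 0.0984688 = USD 57,433,278.69
Profit = USD 57,433,278.69 − USD 56,073,000.00

Profit: USD 1,360,278.69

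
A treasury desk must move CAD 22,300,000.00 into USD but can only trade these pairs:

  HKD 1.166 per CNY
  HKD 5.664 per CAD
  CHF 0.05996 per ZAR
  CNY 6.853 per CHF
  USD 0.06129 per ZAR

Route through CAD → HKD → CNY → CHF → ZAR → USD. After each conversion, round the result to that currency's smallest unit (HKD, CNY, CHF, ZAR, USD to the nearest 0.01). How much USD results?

USD 16,157,598.89

CAD 22,300,000.00 × 5.664 = HKD 126,307,200.00
HKD 126,307,200.00 ÷ 1.166 = CNY 108,325,214.41
CNY 108,325,214.41 ÷ 6.853 = CHF 15,806,977.15
CHF 15,806,977.15 ÷ 0.05996 = ZAR 263,625,369.41
ZAR 263,625,369.41 × 0.06129 = USD 16,157,598.89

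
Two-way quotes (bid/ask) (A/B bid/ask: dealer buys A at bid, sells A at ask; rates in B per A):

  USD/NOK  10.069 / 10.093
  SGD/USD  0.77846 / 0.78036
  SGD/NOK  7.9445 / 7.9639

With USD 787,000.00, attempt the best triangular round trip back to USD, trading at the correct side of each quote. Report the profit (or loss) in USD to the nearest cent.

Best loop USD → SGD → NOK → USD:
USD 787,000.00 ÷ 0.78036 (buy SGD at ask) = SGD 1,008,508.89
SGD 1,008,508.89 × 7.9445 (sell SGD at bid) = NOK 8,012,098.90
NOK 8,012,098.90 ÷ 10.093 (buy USD at ask) = USD 793,827.30

Net profit: USD 6,827.30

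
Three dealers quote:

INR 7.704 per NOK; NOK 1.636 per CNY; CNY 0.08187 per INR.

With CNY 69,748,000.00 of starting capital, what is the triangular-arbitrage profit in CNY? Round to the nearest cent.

Profitable loop is CNY → NOK → INR → CNY:
CNY 69,748,000.00 × 1.636 = NOK 114,107,728.00
NOK 114,107,728.00 × 7.704 = INR 879,085,936.51
INR 879,085,936.51 × 0.08187 = CNY 71,970,765.62
Profit = CNY 71,970,765.62 − CNY 69,748,000.00

Profit: CNY 2,222,765.62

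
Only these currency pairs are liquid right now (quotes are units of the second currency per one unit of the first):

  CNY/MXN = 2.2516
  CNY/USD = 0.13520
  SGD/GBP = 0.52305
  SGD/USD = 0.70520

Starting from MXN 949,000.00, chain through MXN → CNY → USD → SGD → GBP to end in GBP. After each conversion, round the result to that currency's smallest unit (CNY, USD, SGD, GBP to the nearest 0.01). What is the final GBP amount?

GBP 42,265.16

MXN 949,000.00 ÷ 2.2516 = CNY 421,478.06
CNY 421,478.06 × 0.13520 = USD 56,983.83
USD 56,983.83 ÷ 0.70520 = SGD 80,805.20
SGD 80,805.20 × 0.52305 = GBP 42,265.16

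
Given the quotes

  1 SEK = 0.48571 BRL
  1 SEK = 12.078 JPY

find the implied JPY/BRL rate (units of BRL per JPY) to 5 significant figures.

1 JPY ÷ 12.078 = 0.0827952 SEK
0.0827952 SEK × 0.48571 = 0.0402144 BRL

JPY/BRL = 0.040214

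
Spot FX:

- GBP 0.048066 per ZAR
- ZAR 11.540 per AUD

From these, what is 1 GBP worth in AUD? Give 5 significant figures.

GBP/AUD = 1.8028

1 GBP ÷ 0.048066 = 20.8047 ZAR
20.8047 ZAR ÷ 11.540 = 1.80284 AUD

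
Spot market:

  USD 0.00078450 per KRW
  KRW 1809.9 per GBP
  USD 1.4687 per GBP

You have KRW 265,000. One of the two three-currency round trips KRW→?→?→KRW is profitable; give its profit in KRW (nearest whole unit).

Profitable loop is KRW → GBP → USD → KRW:
KRW 265,000 ÷ 1809.9 = GBP 146.42
GBP 146.42 × 1.4687 = USD 215.04
USD 215.04 ÷ 0.00078450 = KRW 274,114
Profit = KRW 274,114 − KRW 265,000

Profit: KRW 9,114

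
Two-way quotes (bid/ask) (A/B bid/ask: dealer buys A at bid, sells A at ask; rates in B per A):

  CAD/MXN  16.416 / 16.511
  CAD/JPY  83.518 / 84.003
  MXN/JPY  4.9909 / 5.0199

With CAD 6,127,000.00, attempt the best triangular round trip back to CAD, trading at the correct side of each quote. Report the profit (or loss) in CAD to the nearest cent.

Best loop CAD → JPY → MXN → CAD:
CAD 6,127,000.00 × 83.518 (sell CAD at bid) = JPY 511,714,786
JPY 511,714,786 ÷ 5.0199 (buy MXN at ask) = MXN 101,937,246.96
MXN 101,937,246.96 ÷ 16.511 (buy CAD at ask) = CAD 6,173,899.03

Net profit: CAD 46,899.03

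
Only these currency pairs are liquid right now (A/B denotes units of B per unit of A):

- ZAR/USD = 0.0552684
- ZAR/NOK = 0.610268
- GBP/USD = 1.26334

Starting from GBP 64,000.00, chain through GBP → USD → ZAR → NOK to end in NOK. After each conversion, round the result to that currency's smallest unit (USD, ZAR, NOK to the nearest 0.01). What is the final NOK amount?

NOK 892,778.92

GBP 64,000.00 × 1.26334 = USD 80,853.76
USD 80,853.76 ÷ 0.0552684 = ZAR 1,462,929.27
ZAR 1,462,929.27 × 0.610268 = NOK 892,778.92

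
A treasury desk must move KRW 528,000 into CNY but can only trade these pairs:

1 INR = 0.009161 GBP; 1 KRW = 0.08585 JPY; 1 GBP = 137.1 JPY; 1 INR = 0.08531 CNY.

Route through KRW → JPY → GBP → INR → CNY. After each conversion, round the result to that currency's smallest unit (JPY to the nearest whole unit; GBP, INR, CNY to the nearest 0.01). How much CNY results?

CNY 3,078.93

KRW 528,000 × 0.08585 = JPY 45,329
JPY 45,329 ÷ 137.1 = GBP 330.63
GBP 330.63 ÷ 0.009161 = INR 36,091.04
INR 36,091.04 × 0.08531 = CNY 3,078.93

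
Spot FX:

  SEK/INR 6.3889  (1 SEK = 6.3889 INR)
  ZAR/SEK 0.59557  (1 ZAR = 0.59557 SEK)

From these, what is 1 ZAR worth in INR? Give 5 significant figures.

1 ZAR × 0.59557 = 0.59557 SEK
0.59557 SEK × 6.3889 = 3.80504 INR

ZAR/INR = 3.8050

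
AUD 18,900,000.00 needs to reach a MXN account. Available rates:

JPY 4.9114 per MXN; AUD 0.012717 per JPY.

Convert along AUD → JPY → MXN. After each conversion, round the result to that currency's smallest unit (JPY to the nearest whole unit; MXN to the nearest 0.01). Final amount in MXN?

AUD 18,900,000.00 ÷ 0.012717 = JPY 1,486,199,575
JPY 1,486,199,575 ÷ 4.9114 = MXN 302,602,022.84

MXN 302,602,022.84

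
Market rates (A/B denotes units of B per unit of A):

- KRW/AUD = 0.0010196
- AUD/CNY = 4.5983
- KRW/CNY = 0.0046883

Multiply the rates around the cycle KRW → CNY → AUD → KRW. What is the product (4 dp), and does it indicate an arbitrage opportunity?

1.0000 (no arbitrage)

Around KRW → CNY → AUD → KRW: 1 × 0.0046883 ÷ 4.5983 ÷ 0.0010196 = 0.999973
Product ≈ 1 (deviation 0.003%, within rounding noise).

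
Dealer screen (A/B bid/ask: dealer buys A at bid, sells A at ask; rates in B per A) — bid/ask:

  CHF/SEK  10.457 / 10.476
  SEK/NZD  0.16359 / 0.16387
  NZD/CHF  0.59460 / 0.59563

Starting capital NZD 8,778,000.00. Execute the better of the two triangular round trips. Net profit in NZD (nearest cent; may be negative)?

Net profit: NZD 150,620.04

Best loop NZD → CHF → SEK → NZD:
NZD 8,778,000.00 × 0.59460 (sell NZD at bid) = CHF 5,219,398.80
CHF 5,219,398.80 × 10.457 (sell CHF at bid) = SEK 54,579,253.25
SEK 54,579,253.25 × 0.16359 (sell SEK at bid) = NZD 8,928,620.04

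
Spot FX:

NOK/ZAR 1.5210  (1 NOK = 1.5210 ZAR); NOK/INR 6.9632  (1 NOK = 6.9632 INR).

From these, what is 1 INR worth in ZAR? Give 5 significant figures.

1 INR ÷ 6.9632 = 0.143612 NOK
0.143612 NOK × 1.5210 = 0.218434 ZAR

INR/ZAR = 0.21843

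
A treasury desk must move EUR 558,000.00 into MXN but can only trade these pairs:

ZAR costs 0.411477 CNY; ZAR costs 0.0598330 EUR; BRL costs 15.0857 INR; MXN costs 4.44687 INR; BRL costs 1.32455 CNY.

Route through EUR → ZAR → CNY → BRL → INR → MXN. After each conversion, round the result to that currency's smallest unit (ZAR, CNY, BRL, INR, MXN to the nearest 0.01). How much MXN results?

EUR 558,000.00 ÷ 0.0598330 = ZAR 9,325,957.25
ZAR 9,325,957.25 × 0.411477 = CNY 3,837,416.91
CNY 3,837,416.91 ÷ 1.32455 = BRL 2,897,147.64
BRL 2,897,147.64 × 15.0857 = INR 43,705,500.15
INR 43,705,500.15 ÷ 4.44687 = MXN 9,828,373.70

MXN 9,828,373.70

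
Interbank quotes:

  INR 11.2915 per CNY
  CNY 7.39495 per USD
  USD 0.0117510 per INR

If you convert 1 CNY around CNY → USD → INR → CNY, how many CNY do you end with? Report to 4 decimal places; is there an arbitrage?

Around CNY → USD → INR → CNY: 1 ÷ 7.39495 ÷ 0.0117510 ÷ 11.2915 = 1.019150
Product > 1; profitable direction is CNY → USD → INR → CNY.

1.0192 (arbitrage exists)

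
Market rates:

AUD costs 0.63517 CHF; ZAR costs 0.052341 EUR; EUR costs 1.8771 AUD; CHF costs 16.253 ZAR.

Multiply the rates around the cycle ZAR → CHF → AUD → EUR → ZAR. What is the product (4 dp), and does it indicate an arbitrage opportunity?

Around ZAR → CHF → AUD → EUR → ZAR: 1 ÷ 16.253 ÷ 0.63517 ÷ 1.8771 ÷ 0.052341 = 0.985932
Product < 1; profitable direction is ZAR → EUR → AUD → CHF → ZAR.

0.9859 (arbitrage exists)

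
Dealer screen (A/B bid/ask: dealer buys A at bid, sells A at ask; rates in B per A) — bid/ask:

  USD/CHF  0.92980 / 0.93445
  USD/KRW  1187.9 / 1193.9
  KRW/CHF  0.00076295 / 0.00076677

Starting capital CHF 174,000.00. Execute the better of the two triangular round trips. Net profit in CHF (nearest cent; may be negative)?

Best loop CHF → KRW → USD → CHF:
CHF 174,000.00 ÷ 0.00076677 (buy KRW at ask) = KRW 226,925,936
KRW 226,925,936 ÷ 1193.9 (buy USD at ask) = USD 190,071.14
USD 190,071.14 × 0.92980 (sell USD at bid) = CHF 176,728.15

Net profit: CHF 2,728.15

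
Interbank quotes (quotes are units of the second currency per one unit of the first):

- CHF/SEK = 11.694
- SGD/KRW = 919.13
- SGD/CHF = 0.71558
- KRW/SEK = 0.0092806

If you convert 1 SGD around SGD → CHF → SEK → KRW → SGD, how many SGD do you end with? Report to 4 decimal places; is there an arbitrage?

0.9810 (arbitrage exists)

Around SGD → CHF → SEK → KRW → SGD: 1 × 0.71558 × 11.694 ÷ 0.0092806 ÷ 919.13 = 0.980998
Product < 1; profitable direction is SGD → KRW → SEK → CHF → SGD.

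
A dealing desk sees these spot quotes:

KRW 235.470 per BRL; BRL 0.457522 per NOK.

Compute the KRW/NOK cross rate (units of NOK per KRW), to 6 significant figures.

KRW/NOK = 0.00928223

1 KRW ÷ 235.470 = 0.00424683 BRL
0.00424683 BRL ÷ 0.457522 = 0.00928223 NOK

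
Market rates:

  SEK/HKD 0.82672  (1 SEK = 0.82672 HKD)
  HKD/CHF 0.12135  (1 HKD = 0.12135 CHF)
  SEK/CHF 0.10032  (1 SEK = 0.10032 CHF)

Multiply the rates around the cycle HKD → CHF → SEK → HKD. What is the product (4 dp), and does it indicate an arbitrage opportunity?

1.0000 (no arbitrage)

Around HKD → CHF → SEK → HKD: 1 × 0.12135 ÷ 0.10032 × 0.82672 = 1.000025
Product ≈ 1 (deviation 0.002%, within rounding noise).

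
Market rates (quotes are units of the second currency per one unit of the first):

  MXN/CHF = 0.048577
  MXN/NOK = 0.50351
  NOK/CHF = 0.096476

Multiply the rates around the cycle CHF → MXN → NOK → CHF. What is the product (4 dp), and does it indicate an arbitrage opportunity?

1.0000 (no arbitrage)

Around CHF → MXN → NOK → CHF: 1 ÷ 0.048577 × 0.50351 × 0.096476 = 0.999992
Product ≈ 1 (deviation 0.001%, within rounding noise).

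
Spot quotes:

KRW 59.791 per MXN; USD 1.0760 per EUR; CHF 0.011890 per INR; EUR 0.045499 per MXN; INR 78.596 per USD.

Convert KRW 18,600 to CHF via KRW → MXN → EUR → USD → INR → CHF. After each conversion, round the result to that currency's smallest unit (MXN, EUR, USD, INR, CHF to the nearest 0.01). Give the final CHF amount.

KRW 18,600 ÷ 59.791 = MXN 311.08
MXN 311.08 × 0.045499 = EUR 14.15
EUR 14.15 × 1.0760 = USD 15.23
USD 15.23 × 78.596 = INR 1,197.02
INR 1,197.02 × 0.011890 = CHF 14.23

CHF 14.23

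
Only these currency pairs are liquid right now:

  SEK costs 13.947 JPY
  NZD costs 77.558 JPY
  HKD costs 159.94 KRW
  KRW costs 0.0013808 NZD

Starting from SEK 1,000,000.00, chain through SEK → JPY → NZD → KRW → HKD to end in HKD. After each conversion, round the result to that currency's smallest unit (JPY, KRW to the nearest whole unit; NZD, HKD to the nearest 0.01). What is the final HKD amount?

HKD 814,266.05

SEK 1,000,000.00 × 13.947 = JPY 13,947,000
JPY 13,947,000 ÷ 77.558 = NZD 179,826.71
NZD 179,826.71 ÷ 0.0013808 = KRW 130,233,712
KRW 130,233,712 ÷ 159.94 = HKD 814,266.05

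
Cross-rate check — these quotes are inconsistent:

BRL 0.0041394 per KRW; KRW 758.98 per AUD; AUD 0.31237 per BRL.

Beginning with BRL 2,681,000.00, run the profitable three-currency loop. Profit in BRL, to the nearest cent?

Profit: BRL 50,868.37

Profitable loop is BRL → KRW → AUD → BRL:
BRL 2,681,000.00 ÷ 0.0041394 = KRW 647,678,407
KRW 647,678,407 ÷ 758.98 = AUD 853,353.72
AUD 853,353.72 ÷ 0.31237 = BRL 2,731,868.37
Profit = BRL 2,731,868.37 − BRL 2,681,000.00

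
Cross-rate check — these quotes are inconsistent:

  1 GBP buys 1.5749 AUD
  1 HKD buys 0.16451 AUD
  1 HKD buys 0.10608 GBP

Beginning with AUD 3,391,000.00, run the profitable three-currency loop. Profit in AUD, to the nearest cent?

Profitable loop is AUD → HKD → GBP → AUD:
AUD 3,391,000.00 ÷ 0.16451 = HKD 20,612,728.71
HKD 20,612,728.71 × 0.10608 = GBP 2,186,598.26
GBP 2,186,598.26 × 1.5749 = AUD 3,443,673.60
Profit = AUD 3,443,673.60 − AUD 3,391,000.00

Profit: AUD 52,673.60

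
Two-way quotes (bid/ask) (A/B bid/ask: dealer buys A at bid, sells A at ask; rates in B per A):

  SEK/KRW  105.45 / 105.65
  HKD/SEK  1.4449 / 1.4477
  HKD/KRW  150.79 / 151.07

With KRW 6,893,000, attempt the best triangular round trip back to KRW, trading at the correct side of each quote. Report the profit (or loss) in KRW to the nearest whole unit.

Best loop KRW → HKD → SEK → KRW:
KRW 6,893,000 ÷ 151.07 (buy HKD at ask) = HKD 45,627.85
HKD 45,627.85 × 1.4449 (sell HKD at bid) = SEK 65,927.69
SEK 65,927.69 × 105.45 (sell SEK at bid) = KRW 6,952,075

Net profit: KRW 59,075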